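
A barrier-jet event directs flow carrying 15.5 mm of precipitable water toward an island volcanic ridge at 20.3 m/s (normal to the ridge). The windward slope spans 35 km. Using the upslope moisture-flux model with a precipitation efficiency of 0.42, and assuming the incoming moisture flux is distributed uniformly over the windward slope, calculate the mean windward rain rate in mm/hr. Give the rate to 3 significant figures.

R ≈ 13.6 mm/hr

Incoming column moisture flux per unit ridge length: F = V × PW = 20.3 × 15.5 = 314.65 mm·m/s.
Spread over the 35 km slope with efficiency ε = 0.42: R = ε·F/W = 0.42 × 314.65 / 35000 m = 3.776e-03 mm/s.
R = 3.776e-03 × 3600 = 13.6 mm/hr.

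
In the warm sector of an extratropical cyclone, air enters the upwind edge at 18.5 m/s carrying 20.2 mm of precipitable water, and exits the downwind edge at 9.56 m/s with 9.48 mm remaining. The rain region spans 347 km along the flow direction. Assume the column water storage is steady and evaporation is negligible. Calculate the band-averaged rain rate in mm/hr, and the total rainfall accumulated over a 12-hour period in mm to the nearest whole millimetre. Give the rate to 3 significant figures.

R ≈ 2.94 mm/hr; total ≈ 35 mm

Column moisture flux per unit crosswind length is F = V × PW.
Inflow: F_in = 18.5 × 20.2 = 373.7 mm·m/s
Outflow: F_out = 9.56 × 9.48 = 90.6288 mm·m/s
Steady-state rate R = (F_in − F_out)/L = (373.7 − 90.6288) / 347000 m = 8.158e-04 mm/s.
R = 8.158e-04 × 3600 = 2.94 mm/hr.
Over 12 h: total = 2.94 × 12 = 35.28 ≈ 35 mm.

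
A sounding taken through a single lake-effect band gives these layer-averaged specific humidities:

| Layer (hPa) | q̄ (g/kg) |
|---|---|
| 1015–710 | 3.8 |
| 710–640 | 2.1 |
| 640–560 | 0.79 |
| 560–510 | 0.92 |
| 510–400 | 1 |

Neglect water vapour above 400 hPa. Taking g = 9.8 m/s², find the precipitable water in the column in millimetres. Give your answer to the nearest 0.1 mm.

PW ≈ 15.6 mm

Precipitable water is the column-integrated vapour mass per unit area: PW = (1/g) Σ q̄ Δp, with q in kg/kg and Δp in Pa (1 kg/m² of water = 1 mm).
Layer 1015–710 hPa: Δp = 305 hPa = 30500 Pa, q̄ = 0.0038 kg/kg → 0.0038 × 30500 / 9.8 = 11.83 mm
Layer 710–640 hPa: Δp = 70 hPa = 7000 Pa, q̄ = 0.0021 kg/kg → 0.0021 × 7000 / 9.8 = 1.50 mm
Layer 640–560 hPa: Δp = 80 hPa = 8000 Pa, q̄ = 0.00079 kg/kg → 0.00079 × 8000 / 9.8 = 0.64 mm
Layer 560–510 hPa: Δp = 50 hPa = 5000 Pa, q̄ = 0.00092 kg/kg → 0.00092 × 5000 / 9.8 = 0.47 mm
Layer 510–400 hPa: Δp = 110 hPa = 11000 Pa, q̄ = 0.001 kg/kg → 0.001 × 11000 / 9.8 = 1.12 mm
PW = 11.83 + 1.50 + 0.64 + 0.47 + 1.12 = 15.56 ≈ 15.6 mm.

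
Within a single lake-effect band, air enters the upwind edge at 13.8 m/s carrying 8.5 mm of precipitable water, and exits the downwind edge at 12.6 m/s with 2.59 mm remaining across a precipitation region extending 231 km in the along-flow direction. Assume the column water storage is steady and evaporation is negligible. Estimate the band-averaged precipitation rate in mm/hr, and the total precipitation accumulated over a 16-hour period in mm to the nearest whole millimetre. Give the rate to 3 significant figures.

R ≈ 1.32 mm/hr; total ≈ 21 mm

Column moisture flux per unit crosswind length is F = V × PW.
Inflow: F_in = 13.8 × 8.5 = 117.3 mm·m/s
Outflow: F_out = 12.6 × 2.59 = 32.634 mm·m/s
Steady-state rate R = (F_in − F_out)/L = (117.3 − 32.634) / 231000 m = 3.665e-04 mm/s.
R = 3.665e-04 × 3600 = 1.32 mm/hr.
Over 16 h: total = 1.32 × 16 = 21.12 ≈ 21 mm.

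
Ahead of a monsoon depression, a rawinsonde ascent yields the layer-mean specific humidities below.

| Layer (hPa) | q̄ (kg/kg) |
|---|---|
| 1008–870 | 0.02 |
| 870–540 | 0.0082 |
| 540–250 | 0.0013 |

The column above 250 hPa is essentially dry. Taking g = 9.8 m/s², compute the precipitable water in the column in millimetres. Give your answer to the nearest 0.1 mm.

Precipitable water is the column-integrated vapour mass per unit area: PW = (1/g) Σ q̄ Δp, with q in kg/kg and Δp in Pa (1 kg/m² of water = 1 mm).
Layer 1008–870 hPa: Δp = 138 hPa = 13800 Pa, q̄ = 0.02 kg/kg → 0.02 × 13800 / 9.8 = 28.16 mm
Layer 870–540 hPa: Δp = 330 hPa = 33000 Pa, q̄ = 0.0082 kg/kg → 0.0082 × 33000 / 9.8 = 27.61 mm
Layer 540–250 hPa: Δp = 290 hPa = 29000 Pa, q̄ = 0.0013 kg/kg → 0.0013 × 29000 / 9.8 = 3.85 mm
PW = 28.16 + 27.61 + 3.85 = 59.62 ≈ 59.6 mm.

PW ≈ 59.6 mm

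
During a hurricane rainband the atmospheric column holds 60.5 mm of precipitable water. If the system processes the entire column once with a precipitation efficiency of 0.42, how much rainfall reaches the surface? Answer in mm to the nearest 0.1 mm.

rainfall ≈ 25.4 mm

Rainfall = ε × PW = 0.42 × 60.5 = 25.4 mm.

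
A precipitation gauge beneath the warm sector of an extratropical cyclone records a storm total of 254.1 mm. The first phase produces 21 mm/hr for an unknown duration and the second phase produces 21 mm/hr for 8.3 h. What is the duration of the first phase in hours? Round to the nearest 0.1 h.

duration ≈ 3.8 h

Known phases: 21 × 8.3 = 174.3 mm.
Remaining depth = 254.1 − 174.3 = 79.8 mm.
Duration = 79.8 / 21 = 3.8 h.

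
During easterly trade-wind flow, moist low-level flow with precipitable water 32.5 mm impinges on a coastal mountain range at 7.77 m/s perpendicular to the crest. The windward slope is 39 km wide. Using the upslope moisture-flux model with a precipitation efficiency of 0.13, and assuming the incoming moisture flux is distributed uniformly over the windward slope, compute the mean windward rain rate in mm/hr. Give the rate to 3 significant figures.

Incoming column moisture flux per unit ridge length: F = V × PW = 7.77 × 32.5 = 252.525 mm·m/s.
Spread over the 39 km slope with efficiency ε = 0.13: R = ε·F/W = 0.13 × 252.525 / 39000 m = 8.417e-04 mm/s.
R = 8.417e-04 × 3600 = 3.03 mm/hr.

R ≈ 3.03 mm/hr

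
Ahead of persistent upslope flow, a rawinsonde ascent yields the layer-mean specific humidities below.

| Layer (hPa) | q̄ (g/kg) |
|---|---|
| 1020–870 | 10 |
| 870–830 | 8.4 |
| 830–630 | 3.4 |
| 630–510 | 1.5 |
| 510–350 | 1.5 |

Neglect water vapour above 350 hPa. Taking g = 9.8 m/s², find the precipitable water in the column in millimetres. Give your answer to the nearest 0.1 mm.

PW ≈ 30.0 mm

Precipitable water is the column-integrated vapour mass per unit area: PW = (1/g) Σ q̄ Δp, with q in kg/kg and Δp in Pa (1 kg/m² of water = 1 mm).
Layer 1020–870 hPa: Δp = 150 hPa = 15000 Pa, q̄ = 0.01 kg/kg → 0.01 × 15000 / 9.8 = 15.31 mm
Layer 870–830 hPa: Δp = 40 hPa = 4000 Pa, q̄ = 0.0084 kg/kg → 0.0084 × 4000 / 9.8 = 3.43 mm
Layer 830–630 hPa: Δp = 200 hPa = 20000 Pa, q̄ = 0.0034 kg/kg → 0.0034 × 20000 / 9.8 = 6.94 mm
Layer 630–510 hPa: Δp = 120 hPa = 12000 Pa, q̄ = 0.0015 kg/kg → 0.0015 × 12000 / 9.8 = 1.84 mm
Layer 510–350 hPa: Δp = 160 hPa = 16000 Pa, q̄ = 0.0015 kg/kg → 0.0015 × 16000 / 9.8 = 2.45 mm
PW = 15.31 + 3.43 + 6.94 + 1.84 + 2.45 = 29.97 ≈ 30.0 mm.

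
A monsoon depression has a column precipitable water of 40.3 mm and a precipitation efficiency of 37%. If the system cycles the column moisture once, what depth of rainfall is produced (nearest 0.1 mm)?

rainfall ≈ 14.9 mm

Rainfall = ε × PW = 0.37 × 40.3 = 14.9 mm.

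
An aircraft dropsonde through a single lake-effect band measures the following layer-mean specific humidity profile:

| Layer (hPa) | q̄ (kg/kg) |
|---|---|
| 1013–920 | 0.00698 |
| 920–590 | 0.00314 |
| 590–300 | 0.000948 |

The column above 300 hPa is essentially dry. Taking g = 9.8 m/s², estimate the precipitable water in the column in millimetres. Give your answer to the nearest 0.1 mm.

Precipitable water is the column-integrated vapour mass per unit area: PW = (1/g) Σ q̄ Δp, with q in kg/kg and Δp in Pa (1 kg/m² of water = 1 mm).
Layer 1013–920 hPa: Δp = 93 hPa = 9300 Pa, q̄ = 0.00698 kg/kg → 0.00698 × 9300 / 9.8 = 6.62 mm
Layer 920–590 hPa: Δp = 330 hPa = 33000 Pa, q̄ = 0.00314 kg/kg → 0.00314 × 33000 / 9.8 = 10.57 mm
Layer 590–300 hPa: Δp = 290 hPa = 29000 Pa, q̄ = 0.000948 kg/kg → 0.000948 × 29000 / 9.8 = 2.81 mm
PW = 6.62 + 10.57 + 2.81 = 20.00 ≈ 20.0 mm.

PW ≈ 20.0 mm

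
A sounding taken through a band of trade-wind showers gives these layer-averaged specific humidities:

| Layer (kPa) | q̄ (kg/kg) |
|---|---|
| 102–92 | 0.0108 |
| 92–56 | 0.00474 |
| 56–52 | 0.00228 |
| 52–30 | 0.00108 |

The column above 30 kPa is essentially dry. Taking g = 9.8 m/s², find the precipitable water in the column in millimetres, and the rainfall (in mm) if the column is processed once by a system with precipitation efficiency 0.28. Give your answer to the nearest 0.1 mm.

PW ≈ 31.8 mm; rainfall ≈ 8.9 mm

Precipitable water is the column-integrated vapour mass per unit area: PW = (1/g) Σ q̄ Δp, with q in kg/kg and Δp in Pa (1 kg/m² of water = 1 mm).
Layer 102–92 kPa: Δp = 100 hPa = 10000 Pa, q̄ = 0.0108 kg/kg → 0.0108 × 10000 / 9.8 = 11.02 mm
Layer 92–56 kPa: Δp = 360 hPa = 36000 Pa, q̄ = 0.00474 kg/kg → 0.00474 × 36000 / 9.8 = 17.41 mm
Layer 56–52 kPa: Δp = 40 hPa = 4000 Pa, q̄ = 0.00228 kg/kg → 0.00228 × 4000 / 9.8 = 0.93 mm
Layer 52–30 kPa: Δp = 220 hPa = 22000 Pa, q̄ = 0.00108 kg/kg → 0.00108 × 22000 / 9.8 = 2.42 mm
PW = 11.02 + 17.41 + 0.93 + 2.42 = 31.78 ≈ 31.8 mm.
Rainfall = ε × PW = 0.28 × 31.8 = 8.9 mm.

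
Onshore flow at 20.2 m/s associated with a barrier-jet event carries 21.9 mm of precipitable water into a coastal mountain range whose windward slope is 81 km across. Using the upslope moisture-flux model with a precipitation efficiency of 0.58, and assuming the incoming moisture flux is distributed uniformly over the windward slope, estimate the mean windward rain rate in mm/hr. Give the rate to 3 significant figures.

R ≈ 11.4 mm/hr

Incoming column moisture flux per unit ridge length: F = V × PW = 20.2 × 21.9 = 442.38 mm·m/s.
Spread over the 81 km slope with efficiency ε = 0.58: R = ε·F/W = 0.58 × 442.38 / 81000 m = 3.168e-03 mm/s.
R = 3.168e-03 × 3600 = 11.4 mm/hr.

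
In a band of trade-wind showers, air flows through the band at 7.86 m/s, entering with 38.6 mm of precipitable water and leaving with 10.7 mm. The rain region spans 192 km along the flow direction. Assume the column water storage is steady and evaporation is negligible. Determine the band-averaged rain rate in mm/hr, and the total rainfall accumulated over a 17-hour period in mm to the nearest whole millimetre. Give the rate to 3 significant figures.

R ≈ 4.11 mm/hr; total ≈ 70 mm

Column moisture flux per unit crosswind length is F = V × PW.
Inflow: F_in = 7.86 × 38.6 = 303.396 mm·m/s
Outflow: F_out = 7.86 × 10.7 = 84.102 mm·m/s
Steady-state rate R = (F_in − F_out)/L = (303.396 − 84.102) / 192000 m = 1.142e-03 mm/s.
R = 1.142e-03 × 3600 = 4.11 mm/hr.
Over 17 h: total = 4.11 × 17 = 69.87 ≈ 70 mm.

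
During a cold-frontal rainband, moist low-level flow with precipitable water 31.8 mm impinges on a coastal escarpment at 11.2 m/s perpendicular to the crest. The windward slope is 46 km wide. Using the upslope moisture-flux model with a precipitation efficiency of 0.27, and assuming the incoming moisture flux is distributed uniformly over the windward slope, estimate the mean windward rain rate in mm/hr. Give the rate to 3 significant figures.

Incoming column moisture flux per unit ridge length: F = V × PW = 11.2 × 31.8 = 356.16 mm·m/s.
Spread over the 46 km slope with efficiency ε = 0.27: R = ε·F/W = 0.27 × 356.16 / 46000 m = 2.091e-03 mm/s.
R = 2.091e-03 × 3600 = 7.53 mm/hr.

R ≈ 7.53 mm/hr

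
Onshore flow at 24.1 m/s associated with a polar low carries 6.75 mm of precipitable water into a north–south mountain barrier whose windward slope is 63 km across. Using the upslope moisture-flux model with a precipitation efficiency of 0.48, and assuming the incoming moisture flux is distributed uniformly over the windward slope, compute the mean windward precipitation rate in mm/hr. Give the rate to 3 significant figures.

Incoming column moisture flux per unit ridge length: F = V × PW = 24.1 × 6.75 = 162.675 mm·m/s.
Spread over the 63 km slope with efficiency ε = 0.48: R = ε·F/W = 0.48 × 162.675 / 63000 m = 1.239e-03 mm/s.
R = 1.239e-03 × 3600 = 4.46 mm/hr.

R ≈ 4.46 mm/hr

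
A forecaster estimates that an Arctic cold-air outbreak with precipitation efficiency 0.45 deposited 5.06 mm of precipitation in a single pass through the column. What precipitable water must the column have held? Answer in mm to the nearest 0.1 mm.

PW ≈ 11.2 mm

PW = precipitation / ε = 5.06 / 0.45 = 11.2 mm.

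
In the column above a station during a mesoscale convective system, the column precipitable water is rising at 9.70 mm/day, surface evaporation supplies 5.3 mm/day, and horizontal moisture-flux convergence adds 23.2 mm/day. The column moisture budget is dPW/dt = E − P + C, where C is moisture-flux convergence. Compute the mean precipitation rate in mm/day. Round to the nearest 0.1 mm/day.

P ≈ 18.8 mm/day

dPW/dt = +9.70 mm/day.
P = E + C − dPW/dt = 5.3 + (23.2) − (+9.70) = 18.8 mm/day.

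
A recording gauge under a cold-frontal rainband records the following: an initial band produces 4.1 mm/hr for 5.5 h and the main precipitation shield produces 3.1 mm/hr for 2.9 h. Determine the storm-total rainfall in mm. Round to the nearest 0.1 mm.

Total = Σ Rᵢ Δtᵢ = 4.1 × 5.5 + 3.1 × 2.9
      = 22.55 + 8.99 = 31.5 mm.

total ≈ 31.5 mm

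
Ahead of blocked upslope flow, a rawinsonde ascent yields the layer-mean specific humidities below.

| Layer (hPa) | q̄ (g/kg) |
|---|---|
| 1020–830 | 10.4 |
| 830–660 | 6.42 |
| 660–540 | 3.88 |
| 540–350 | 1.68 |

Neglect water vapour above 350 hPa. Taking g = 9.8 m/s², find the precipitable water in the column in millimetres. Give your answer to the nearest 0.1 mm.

PW ≈ 39.3 mm

Precipitable water is the column-integrated vapour mass per unit area: PW = (1/g) Σ q̄ Δp, with q in kg/kg and Δp in Pa (1 kg/m² of water = 1 mm).
Layer 1020–830 hPa: Δp = 190 hPa = 19000 Pa, q̄ = 0.0104 kg/kg → 0.0104 × 19000 / 9.8 = 20.16 mm
Layer 830–660 hPa: Δp = 170 hPa = 17000 Pa, q̄ = 0.00642 kg/kg → 0.00642 × 17000 / 9.8 = 11.14 mm
Layer 660–540 hPa: Δp = 120 hPa = 12000 Pa, q̄ = 0.00388 kg/kg → 0.00388 × 12000 / 9.8 = 4.75 mm
Layer 540–350 hPa: Δp = 190 hPa = 19000 Pa, q̄ = 0.00168 kg/kg → 0.00168 × 19000 / 9.8 = 3.26 mm
PW = 20.16 + 11.14 + 4.75 + 3.26 = 39.31 ≈ 39.3 mm.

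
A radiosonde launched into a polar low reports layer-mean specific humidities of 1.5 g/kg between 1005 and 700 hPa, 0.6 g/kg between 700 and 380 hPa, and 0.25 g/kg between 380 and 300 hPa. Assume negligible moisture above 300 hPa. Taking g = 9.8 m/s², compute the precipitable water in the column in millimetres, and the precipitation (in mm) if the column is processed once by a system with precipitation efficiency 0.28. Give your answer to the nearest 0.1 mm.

Precipitable water is the column-integrated vapour mass per unit area: PW = (1/g) Σ q̄ Δp, with q in kg/kg and Δp in Pa (1 kg/m² of water = 1 mm).
Layer 1005–700 hPa: Δp = 305 hPa = 30500 Pa, q̄ = 0.0015 kg/kg → 0.0015 × 30500 / 9.8 = 4.67 mm
Layer 700–380 hPa: Δp = 320 hPa = 32000 Pa, q̄ = 0.0006 kg/kg → 0.0006 × 32000 / 9.8 = 1.96 mm
Layer 380–300 hPa: Δp = 80 hPa = 8000 Pa, q̄ = 0.00025 kg/kg → 0.00025 × 8000 / 9.8 = 0.20 mm
PW = 4.67 + 1.96 + 0.20 = 6.83 ≈ 6.8 mm.
Precipitation = ε × PW = 0.28 × 6.8 = 1.9 mm.

PW ≈ 6.8 mm; precipitation ≈ 1.9 mm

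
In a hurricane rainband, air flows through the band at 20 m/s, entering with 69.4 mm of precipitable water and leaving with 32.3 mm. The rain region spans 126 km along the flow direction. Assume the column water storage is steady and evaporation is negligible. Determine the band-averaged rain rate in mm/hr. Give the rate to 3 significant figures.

R ≈ 21.2 mm/hr

Column moisture flux per unit crosswind length is F = V × PW.
Inflow: F_in = 20 × 69.4 = 1388 mm·m/s
Outflow: F_out = 20 × 32.3 = 646 mm·m/s
Steady-state rate R = (F_in − F_out)/L = (1388 − 646) / 126000 m = 5.889e-03 mm/s.
R = 5.889e-03 × 3600 = 21.2 mm/hr.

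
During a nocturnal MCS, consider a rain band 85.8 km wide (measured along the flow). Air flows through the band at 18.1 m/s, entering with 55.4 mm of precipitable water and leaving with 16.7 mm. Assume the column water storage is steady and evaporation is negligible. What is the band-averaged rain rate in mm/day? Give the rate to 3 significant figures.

R ≈ 705 mm/day

Column moisture flux per unit crosswind length is F = V × PW.
Inflow: F_in = 18.1 × 55.4 = 1002.74 mm·m/s
Outflow: F_out = 18.1 × 16.7 = 302.27 mm·m/s
Steady-state rate R = (F_in − F_out)/L = (1002.74 − 302.27) / 85800 m = 8.164e-03 mm/s.
R = 8.164e-03 × 3600 × 24 = 705 mm/day.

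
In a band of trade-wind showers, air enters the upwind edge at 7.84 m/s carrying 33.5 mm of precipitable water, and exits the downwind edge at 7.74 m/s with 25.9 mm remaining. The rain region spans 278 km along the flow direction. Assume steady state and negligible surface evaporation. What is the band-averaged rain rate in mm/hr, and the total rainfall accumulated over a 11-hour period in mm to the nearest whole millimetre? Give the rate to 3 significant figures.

R ≈ 0.805 mm/hr; total ≈ 9 mm

Column moisture flux per unit crosswind length is F = V × PW.
Inflow: F_in = 7.84 × 33.5 = 262.64 mm·m/s
Outflow: F_out = 7.74 × 25.9 = 200.466 mm·m/s
Steady-state rate R = (F_in − F_out)/L = (262.64 − 200.466) / 278000 m = 2.236e-04 mm/s.
R = 2.236e-04 × 3600 = 0.805 mm/hr.
Over 11 h: total = 0.805 × 11 = 8.855 ≈ 9 mm.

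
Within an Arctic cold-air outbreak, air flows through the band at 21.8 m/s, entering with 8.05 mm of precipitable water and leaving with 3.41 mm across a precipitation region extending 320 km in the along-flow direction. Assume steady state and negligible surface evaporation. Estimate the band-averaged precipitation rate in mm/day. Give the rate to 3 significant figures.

R ≈ 27.3 mm/day

Column moisture flux per unit crosswind length is F = V × PW.
Inflow: F_in = 21.8 × 8.05 = 175.49 mm·m/s
Outflow: F_out = 21.8 × 3.41 = 74.338 mm·m/s
Steady-state rate R = (F_in − F_out)/L = (175.49 − 74.338) / 320000 m = 3.161e-04 mm/s.
R = 3.161e-04 × 3600 × 24 = 27.3 mm/day.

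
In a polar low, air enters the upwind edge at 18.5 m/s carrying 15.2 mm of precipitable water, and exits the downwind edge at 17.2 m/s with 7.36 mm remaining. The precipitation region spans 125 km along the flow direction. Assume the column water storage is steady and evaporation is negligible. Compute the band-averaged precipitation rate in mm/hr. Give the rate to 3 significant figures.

Column moisture flux per unit crosswind length is F = V × PW.
Inflow: F_in = 18.5 × 15.2 = 281.2 mm·m/s
Outflow: F_out = 17.2 × 7.36 = 126.592 mm·m/s
Steady-state rate R = (F_in − F_out)/L = (281.2 − 126.592) / 125000 m = 1.237e-03 mm/s.
R = 1.237e-03 × 3600 = 4.45 mm/hr.

R ≈ 4.45 mm/hr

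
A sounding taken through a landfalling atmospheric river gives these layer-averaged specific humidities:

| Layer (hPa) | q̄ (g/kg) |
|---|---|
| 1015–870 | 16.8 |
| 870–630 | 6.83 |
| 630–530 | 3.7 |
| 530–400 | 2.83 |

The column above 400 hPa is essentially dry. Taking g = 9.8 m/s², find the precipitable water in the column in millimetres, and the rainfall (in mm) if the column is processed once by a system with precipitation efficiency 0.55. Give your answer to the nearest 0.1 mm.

PW ≈ 49.1 mm; rainfall ≈ 27.0 mm

Precipitable water is the column-integrated vapour mass per unit area: PW = (1/g) Σ q̄ Δp, with q in kg/kg and Δp in Pa (1 kg/m² of water = 1 mm).
Layer 1015–870 hPa: Δp = 145 hPa = 14500 Pa, q̄ = 0.0168 kg/kg → 0.0168 × 14500 / 9.8 = 24.86 mm
Layer 870–630 hPa: Δp = 240 hPa = 24000 Pa, q̄ = 0.00683 kg/kg → 0.00683 × 24000 / 9.8 = 16.73 mm
Layer 630–530 hPa: Δp = 100 hPa = 10000 Pa, q̄ = 0.0037 kg/kg → 0.0037 × 10000 / 9.8 = 3.78 mm
Layer 530–400 hPa: Δp = 130 hPa = 13000 Pa, q̄ = 0.00283 kg/kg → 0.00283 × 13000 / 9.8 = 3.75 mm
PW = 24.86 + 16.73 + 3.78 + 3.75 = 49.12 ≈ 49.1 mm.
Rainfall = ε × PW = 0.55 × 49.1 = 27.0 mm.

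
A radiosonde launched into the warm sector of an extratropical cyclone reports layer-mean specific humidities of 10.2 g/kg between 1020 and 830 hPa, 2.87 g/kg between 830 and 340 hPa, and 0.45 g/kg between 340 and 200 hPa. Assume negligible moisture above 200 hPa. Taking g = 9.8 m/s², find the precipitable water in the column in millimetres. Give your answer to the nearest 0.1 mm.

Precipitable water is the column-integrated vapour mass per unit area: PW = (1/g) Σ q̄ Δp, with q in kg/kg and Δp in Pa (1 kg/m² of water = 1 mm).
Layer 1020–830 hPa: Δp = 190 hPa = 19000 Pa, q̄ = 0.0102 kg/kg → 0.0102 × 19000 / 9.8 = 19.78 mm
Layer 830–340 hPa: Δp = 490 hPa = 49000 Pa, q̄ = 0.00287 kg/kg → 0.00287 × 49000 / 9.8 = 14.35 mm
Layer 340–200 hPa: Δp = 140 hPa = 14000 Pa, q̄ = 0.00045 kg/kg → 0.00045 × 14000 / 9.8 = 0.64 mm
PW = 19.78 + 14.35 + 0.64 = 34.77 ≈ 34.8 mm.

PW ≈ 34.8 mm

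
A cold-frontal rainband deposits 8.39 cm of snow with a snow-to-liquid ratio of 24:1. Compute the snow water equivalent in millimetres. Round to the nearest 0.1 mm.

SWE = snow depth / ratio = 8.39 cm / 24 = 0.350 cm = 3.5 mm.

SWE ≈ 3.5 mm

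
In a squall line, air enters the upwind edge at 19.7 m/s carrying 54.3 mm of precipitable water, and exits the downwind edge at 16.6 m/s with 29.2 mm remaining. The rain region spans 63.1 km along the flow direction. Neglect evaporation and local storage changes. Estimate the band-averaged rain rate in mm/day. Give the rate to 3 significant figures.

R ≈ 801 mm/day

Column moisture flux per unit crosswind length is F = V × PW.
Inflow: F_in = 19.7 × 54.3 = 1069.71 mm·m/s
Outflow: F_out = 16.6 × 29.2 = 484.72 mm·m/s
Steady-state rate R = (F_in − F_out)/L = (1069.71 − 484.72) / 63100 m = 9.271e-03 mm/s.
R = 9.271e-03 × 3600 × 24 = 801 mm/day.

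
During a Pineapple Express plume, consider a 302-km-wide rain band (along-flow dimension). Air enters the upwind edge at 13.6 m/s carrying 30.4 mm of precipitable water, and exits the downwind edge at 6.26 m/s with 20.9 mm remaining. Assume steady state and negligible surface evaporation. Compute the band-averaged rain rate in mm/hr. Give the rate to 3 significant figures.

R ≈ 3.37 mm/hr

Column moisture flux per unit crosswind length is F = V × PW.
Inflow: F_in = 13.6 × 30.4 = 413.44 mm·m/s
Outflow: F_out = 6.26 × 20.9 = 130.834 mm·m/s
Steady-state rate R = (F_in − F_out)/L = (413.44 − 130.834) / 302000 m = 9.358e-04 mm/s.
R = 9.358e-04 × 3600 = 3.37 mm/hr.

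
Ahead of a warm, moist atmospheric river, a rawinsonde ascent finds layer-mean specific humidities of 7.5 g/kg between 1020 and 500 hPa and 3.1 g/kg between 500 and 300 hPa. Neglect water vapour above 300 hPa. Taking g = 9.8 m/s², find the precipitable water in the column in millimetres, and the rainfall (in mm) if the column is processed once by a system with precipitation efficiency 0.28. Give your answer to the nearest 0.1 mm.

PW ≈ 46.1 mm; rainfall ≈ 12.9 mm

Precipitable water is the column-integrated vapour mass per unit area: PW = (1/g) Σ q̄ Δp, with q in kg/kg and Δp in Pa (1 kg/m² of water = 1 mm).
Layer 1020–500 hPa: Δp = 520 hPa = 52000 Pa, q̄ = 0.0075 kg/kg → 0.0075 × 52000 / 9.8 = 39.80 mm
Layer 500–300 hPa: Δp = 200 hPa = 20000 Pa, q̄ = 0.0031 kg/kg → 0.0031 × 20000 / 9.8 = 6.33 mm
PW = 39.80 + 6.33 = 46.13 ≈ 46.1 mm.
Rainfall = ε × PW = 0.28 × 46.1 = 12.9 mm.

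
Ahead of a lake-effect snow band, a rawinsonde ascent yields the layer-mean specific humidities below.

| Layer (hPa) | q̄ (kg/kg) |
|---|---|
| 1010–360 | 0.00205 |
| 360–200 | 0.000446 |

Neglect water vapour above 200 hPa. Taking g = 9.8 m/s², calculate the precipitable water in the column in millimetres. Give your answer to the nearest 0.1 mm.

Precipitable water is the column-integrated vapour mass per unit area: PW = (1/g) Σ q̄ Δp, with q in kg/kg and Δp in Pa (1 kg/m² of water = 1 mm).
Layer 1010–360 hPa: Δp = 650 hPa = 65000 Pa, q̄ = 0.00205 kg/kg → 0.00205 × 65000 / 9.8 = 13.60 mm
Layer 360–200 hPa: Δp = 160 hPa = 16000 Pa, q̄ = 0.000446 kg/kg → 0.000446 × 16000 / 9.8 = 0.73 mm
PW = 13.60 + 0.73 = 14.33 ≈ 14.3 mm.

PW ≈ 14.3 mm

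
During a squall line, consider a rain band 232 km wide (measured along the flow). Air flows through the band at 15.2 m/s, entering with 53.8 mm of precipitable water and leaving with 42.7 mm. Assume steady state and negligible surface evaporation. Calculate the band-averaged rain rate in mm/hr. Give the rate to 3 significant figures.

Column moisture flux per unit crosswind length is F = V × PW.
Inflow: F_in = 15.2 × 53.8 = 817.76 mm·m/s
Outflow: F_out = 15.2 × 42.7 = 649.04 mm·m/s
Steady-state rate R = (F_in − F_out)/L = (817.76 − 649.04) / 232000 m = 7.272e-04 mm/s.
R = 7.272e-04 × 3600 = 2.62 mm/hr.

R ≈ 2.62 mm/hr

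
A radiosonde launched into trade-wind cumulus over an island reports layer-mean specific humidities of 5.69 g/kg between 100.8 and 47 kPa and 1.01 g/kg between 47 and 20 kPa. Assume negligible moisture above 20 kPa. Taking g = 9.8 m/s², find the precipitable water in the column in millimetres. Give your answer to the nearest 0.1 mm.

Precipitable water is the column-integrated vapour mass per unit area: PW = (1/g) Σ q̄ Δp, with q in kg/kg and Δp in Pa (1 kg/m² of water = 1 mm).
Layer 100.8–47 kPa: Δp = 538 hPa = 53800 Pa, q̄ = 0.00569 kg/kg → 0.00569 × 53800 / 9.8 = 31.24 mm
Layer 47–20 kPa: Δp = 270 hPa = 27000 Pa, q̄ = 0.00101 kg/kg → 0.00101 × 27000 / 9.8 = 2.78 mm
PW = 31.24 + 2.78 = 34.02 ≈ 34.0 mm.

PW ≈ 34.0 mm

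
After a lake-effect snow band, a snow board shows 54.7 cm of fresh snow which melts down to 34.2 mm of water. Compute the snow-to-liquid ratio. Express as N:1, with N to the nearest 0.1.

Ratio = snow depth / SWE = 547 mm / 34.2 mm = 16.0, i.e. 16.0:1.

ratio ≈ 16.0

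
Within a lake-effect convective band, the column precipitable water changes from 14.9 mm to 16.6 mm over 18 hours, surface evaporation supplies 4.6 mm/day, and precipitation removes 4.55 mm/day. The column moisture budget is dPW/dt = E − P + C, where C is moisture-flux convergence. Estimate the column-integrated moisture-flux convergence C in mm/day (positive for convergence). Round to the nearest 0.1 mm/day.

C ≈ 2.2 mm/day

dPW/dt = (16.6 − 14.9) mm / (18/24 day) = +2.267 mm/day.
C = dPW/dt − E + P = (+2.267) − 4.6 + 4.55 = 2.2 mm/day.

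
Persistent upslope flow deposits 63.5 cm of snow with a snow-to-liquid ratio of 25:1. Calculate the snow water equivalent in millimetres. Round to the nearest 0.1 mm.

SWE ≈ 25.4 mm

SWE = snow depth / ratio = 63.5 cm / 25 = 2.540 cm = 25.4 mm.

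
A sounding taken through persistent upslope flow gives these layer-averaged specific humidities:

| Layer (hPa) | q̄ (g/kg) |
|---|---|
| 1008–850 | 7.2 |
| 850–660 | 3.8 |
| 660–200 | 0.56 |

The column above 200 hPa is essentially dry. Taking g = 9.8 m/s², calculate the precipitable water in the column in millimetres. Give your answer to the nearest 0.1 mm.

PW ≈ 21.6 mm

Precipitable water is the column-integrated vapour mass per unit area: PW = (1/g) Σ q̄ Δp, with q in kg/kg and Δp in Pa (1 kg/m² of water = 1 mm).
Layer 1008–850 hPa: Δp = 158 hPa = 15800 Pa, q̄ = 0.0072 kg/kg → 0.0072 × 15800 / 9.8 = 11.61 mm
Layer 850–660 hPa: Δp = 190 hPa = 19000 Pa, q̄ = 0.0038 kg/kg → 0.0038 × 19000 / 9.8 = 7.37 mm
Layer 660–200 hPa: Δp = 460 hPa = 46000 Pa, q̄ = 0.00056 kg/kg → 0.00056 × 46000 / 9.8 = 2.63 mm
PW = 11.61 + 7.37 + 2.63 = 21.61 ≈ 21.6 mm.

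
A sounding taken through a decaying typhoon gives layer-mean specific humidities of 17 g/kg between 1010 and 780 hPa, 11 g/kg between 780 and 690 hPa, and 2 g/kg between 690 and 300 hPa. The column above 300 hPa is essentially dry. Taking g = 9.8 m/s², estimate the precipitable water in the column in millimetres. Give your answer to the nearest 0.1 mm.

PW ≈ 58.0 mm

Precipitable water is the column-integrated vapour mass per unit area: PW = (1/g) Σ q̄ Δp, with q in kg/kg and Δp in Pa (1 kg/m² of water = 1 mm).
Layer 1010–780 hPa: Δp = 230 hPa = 23000 Pa, q̄ = 0.017 kg/kg → 0.017 × 23000 / 9.8 = 39.90 mm
Layer 780–690 hPa: Δp = 90 hPa = 9000 Pa, q̄ = 0.011 kg/kg → 0.011 × 9000 / 9.8 = 10.10 mm
Layer 690–300 hPa: Δp = 390 hPa = 39000 Pa, q̄ = 0.002 kg/kg → 0.002 × 39000 / 9.8 = 7.96 mm
PW = 39.90 + 10.10 + 7.96 = 57.96 ≈ 58.0 mm.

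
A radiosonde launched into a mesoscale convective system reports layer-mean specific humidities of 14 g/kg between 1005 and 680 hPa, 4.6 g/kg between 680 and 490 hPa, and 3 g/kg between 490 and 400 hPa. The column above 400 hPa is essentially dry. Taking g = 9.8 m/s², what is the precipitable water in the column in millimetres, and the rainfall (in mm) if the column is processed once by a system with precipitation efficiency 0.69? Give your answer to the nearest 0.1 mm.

Precipitable water is the column-integrated vapour mass per unit area: PW = (1/g) Σ q̄ Δp, with q in kg/kg and Δp in Pa (1 kg/m² of water = 1 mm).
Layer 1005–680 hPa: Δp = 325 hPa = 32500 Pa, q̄ = 0.014 kg/kg → 0.014 × 32500 / 9.8 = 46.43 mm
Layer 680–490 hPa: Δp = 190 hPa = 19000 Pa, q̄ = 0.0046 kg/kg → 0.0046 × 19000 / 9.8 = 8.92 mm
Layer 490–400 hPa: Δp = 90 hPa = 9000 Pa, q̄ = 0.003 kg/kg → 0.003 × 9000 / 9.8 = 2.76 mm
PW = 46.43 + 8.92 + 2.76 = 58.11 ≈ 58.1 mm.
Rainfall = ε × PW = 0.69 × 58.1 = 40.1 mm.

PW ≈ 58.1 mm; rainfall ≈ 40.1 mm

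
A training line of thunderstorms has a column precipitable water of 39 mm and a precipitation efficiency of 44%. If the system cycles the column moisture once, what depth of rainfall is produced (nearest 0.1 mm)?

rainfall ≈ 17.2 mm

Rainfall = ε × PW = 0.44 × 39 = 17.2 mm.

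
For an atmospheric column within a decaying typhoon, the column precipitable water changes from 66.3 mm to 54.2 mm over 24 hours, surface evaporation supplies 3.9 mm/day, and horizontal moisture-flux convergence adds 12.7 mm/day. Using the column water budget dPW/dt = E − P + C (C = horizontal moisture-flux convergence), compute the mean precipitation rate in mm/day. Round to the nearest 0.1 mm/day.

P ≈ 28.7 mm/day

dPW/dt = (54.2 − 66.3) mm / (24/24 day) = -12.100 mm/day.
P = E + C − dPW/dt = 3.9 + (12.7) − (-12.100) = 28.7 mm/day.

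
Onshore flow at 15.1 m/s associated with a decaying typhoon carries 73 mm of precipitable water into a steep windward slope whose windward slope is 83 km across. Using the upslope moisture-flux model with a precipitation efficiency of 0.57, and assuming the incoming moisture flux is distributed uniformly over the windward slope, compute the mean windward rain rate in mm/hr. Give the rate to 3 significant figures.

R ≈ 27.3 mm/hr

Incoming column moisture flux per unit ridge length: F = V × PW = 15.1 × 73 = 1102.3 mm·m/s.
Spread over the 83 km slope with efficiency ε = 0.57: R = ε·F/W = 0.57 × 1102.3 / 83000 m = 7.570e-03 mm/s.
R = 7.570e-03 × 3600 = 27.3 mm/hr.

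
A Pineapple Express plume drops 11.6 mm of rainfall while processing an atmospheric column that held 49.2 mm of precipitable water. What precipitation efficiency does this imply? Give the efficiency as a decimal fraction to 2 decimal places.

ε = rainfall / PW = 11.6 / 49.2 = 0.24.

ε ≈ 0.24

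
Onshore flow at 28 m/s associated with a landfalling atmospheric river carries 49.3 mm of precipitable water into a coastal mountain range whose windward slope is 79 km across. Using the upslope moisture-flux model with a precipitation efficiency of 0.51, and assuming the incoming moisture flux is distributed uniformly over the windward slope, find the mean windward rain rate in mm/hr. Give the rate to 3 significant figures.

R ≈ 32.1 mm/hr

Incoming column moisture flux per unit ridge length: F = V × PW = 28 × 49.3 = 1380.4 mm·m/s.
Spread over the 79 km slope with efficiency ε = 0.51: R = ε·F/W = 0.51 × 1380.4 / 79000 m = 8.911e-03 mm/s.
R = 8.911e-03 × 3600 = 32.1 mm/hr.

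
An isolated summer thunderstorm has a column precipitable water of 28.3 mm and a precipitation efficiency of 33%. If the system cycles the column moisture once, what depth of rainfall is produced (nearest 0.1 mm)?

rainfall ≈ 9.3 mm

Rainfall = ε × PW = 0.33 × 28.3 = 9.3 mm.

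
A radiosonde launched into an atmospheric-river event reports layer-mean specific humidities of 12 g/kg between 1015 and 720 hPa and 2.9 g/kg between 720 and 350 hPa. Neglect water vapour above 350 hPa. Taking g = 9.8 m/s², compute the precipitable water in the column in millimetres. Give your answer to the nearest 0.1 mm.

Precipitable water is the column-integrated vapour mass per unit area: PW = (1/g) Σ q̄ Δp, with q in kg/kg and Δp in Pa (1 kg/m² of water = 1 mm).
Layer 1015–720 hPa: Δp = 295 hPa = 29500 Pa, q̄ = 0.012 kg/kg → 0.012 × 29500 / 9.8 = 36.12 mm
Layer 720–350 hPa: Δp = 370 hPa = 37000 Pa, q̄ = 0.0029 kg/kg → 0.0029 × 37000 / 9.8 = 10.95 mm
PW = 36.12 + 10.95 = 47.07 ≈ 47.1 mm.

PW ≈ 47.1 mm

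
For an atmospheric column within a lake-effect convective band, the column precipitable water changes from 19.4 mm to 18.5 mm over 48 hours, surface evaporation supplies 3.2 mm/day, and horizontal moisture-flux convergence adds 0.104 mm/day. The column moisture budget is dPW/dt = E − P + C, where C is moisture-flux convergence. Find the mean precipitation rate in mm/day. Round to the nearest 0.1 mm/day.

dPW/dt = (18.5 − 19.4) mm / (48/24 day) = -0.450 mm/day.
P = E + C − dPW/dt = 3.2 + (0.104) − (-0.450) = 3.8 mm/day.

P ≈ 3.8 mm/day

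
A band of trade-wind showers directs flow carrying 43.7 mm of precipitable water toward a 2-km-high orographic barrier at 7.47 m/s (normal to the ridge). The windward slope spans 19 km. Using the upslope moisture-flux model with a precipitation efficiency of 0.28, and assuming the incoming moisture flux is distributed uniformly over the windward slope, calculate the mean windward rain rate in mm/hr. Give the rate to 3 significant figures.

Incoming column moisture flux per unit ridge length: F = V × PW = 7.47 × 43.7 = 326.439 mm·m/s.
Spread over the 19 km slope with efficiency ε = 0.28: R = ε·F/W = 0.28 × 326.439 / 19000 m = 4.811e-03 mm/s.
R = 4.811e-03 × 3600 = 17.3 mm/hr.

R ≈ 17.3 mm/hr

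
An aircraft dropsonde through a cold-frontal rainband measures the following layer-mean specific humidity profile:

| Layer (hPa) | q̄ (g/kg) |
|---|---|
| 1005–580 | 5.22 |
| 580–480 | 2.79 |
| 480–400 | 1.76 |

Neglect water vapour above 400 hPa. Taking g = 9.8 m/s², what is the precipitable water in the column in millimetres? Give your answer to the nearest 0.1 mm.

PW ≈ 26.9 mm

Precipitable water is the column-integrated vapour mass per unit area: PW = (1/g) Σ q̄ Δp, with q in kg/kg and Δp in Pa (1 kg/m² of water = 1 mm).
Layer 1005–580 hPa: Δp = 425 hPa = 42500 Pa, q̄ = 0.00522 kg/kg → 0.00522 × 42500 / 9.8 = 22.64 mm
Layer 580–480 hPa: Δp = 100 hPa = 10000 Pa, q̄ = 0.00279 kg/kg → 0.00279 × 10000 / 9.8 = 2.85 mm
Layer 480–400 hPa: Δp = 80 hPa = 8000 Pa, q̄ = 0.00176 kg/kg → 0.00176 × 8000 / 9.8 = 1.44 mm
PW = 22.64 + 2.85 + 1.44 = 26.93 ≈ 26.9 mm.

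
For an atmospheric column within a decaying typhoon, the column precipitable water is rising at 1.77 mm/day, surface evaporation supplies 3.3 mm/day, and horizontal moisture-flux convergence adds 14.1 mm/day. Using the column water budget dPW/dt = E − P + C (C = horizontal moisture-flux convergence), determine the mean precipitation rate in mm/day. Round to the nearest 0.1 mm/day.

dPW/dt = +1.77 mm/day.
P = E + C − dPW/dt = 3.3 + (14.1) − (+1.77) = 15.6 mm/day.

P ≈ 15.6 mm/day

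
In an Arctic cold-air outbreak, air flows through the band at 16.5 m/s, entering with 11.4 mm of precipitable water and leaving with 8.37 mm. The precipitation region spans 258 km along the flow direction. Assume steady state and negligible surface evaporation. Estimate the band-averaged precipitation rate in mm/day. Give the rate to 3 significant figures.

R ≈ 16.7 mm/day

Column moisture flux per unit crosswind length is F = V × PW.
Inflow: F_in = 16.5 × 11.4 = 188.1 mm·m/s
Outflow: F_out = 16.5 × 8.37 = 138.105 mm·m/s
Steady-state rate R = (F_in − F_out)/L = (188.1 − 138.105) / 258000 m = 1.938e-04 mm/s.
R = 1.938e-04 × 3600 × 24 = 16.7 mm/day.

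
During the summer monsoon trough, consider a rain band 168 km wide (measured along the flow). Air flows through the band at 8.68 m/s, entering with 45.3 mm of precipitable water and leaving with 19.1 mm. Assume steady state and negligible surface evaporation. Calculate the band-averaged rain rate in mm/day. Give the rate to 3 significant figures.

R ≈ 117 mm/day

Column moisture flux per unit crosswind length is F = V × PW.
Inflow: F_in = 8.68 × 45.3 = 393.204 mm·m/s
Outflow: F_out = 8.68 × 19.1 = 165.788 mm·m/s
Steady-state rate R = (F_in − F_out)/L = (393.204 − 165.788) / 168000 m = 1.354e-03 mm/s.
R = 1.354e-03 × 3600 × 24 = 117 mm/day.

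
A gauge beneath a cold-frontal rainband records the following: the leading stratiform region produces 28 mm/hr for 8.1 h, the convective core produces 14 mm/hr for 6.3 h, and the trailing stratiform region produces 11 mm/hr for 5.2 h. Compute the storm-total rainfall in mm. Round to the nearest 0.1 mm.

total ≈ 372.2 mm

Total = Σ Rᵢ Δtᵢ = 28 × 8.1 + 14 × 6.3 + 11 × 5.2
      = 226.8 + 88.2 + 57.2 = 372.2 mm.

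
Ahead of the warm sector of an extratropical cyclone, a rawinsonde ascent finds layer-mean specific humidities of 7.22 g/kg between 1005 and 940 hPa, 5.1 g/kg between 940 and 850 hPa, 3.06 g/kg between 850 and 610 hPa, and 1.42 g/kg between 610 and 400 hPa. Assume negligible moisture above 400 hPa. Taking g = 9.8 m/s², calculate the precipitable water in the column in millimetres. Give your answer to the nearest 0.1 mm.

Precipitable water is the column-integrated vapour mass per unit area: PW = (1/g) Σ q̄ Δp, with q in kg/kg and Δp in Pa (1 kg/m² of water = 1 mm).
Layer 1005–940 hPa: Δp = 65 hPa = 6500 Pa, q̄ = 0.00722 kg/kg → 0.00722 × 6500 / 9.8 = 4.79 mm
Layer 940–850 hPa: Δp = 90 hPa = 9000 Pa, q̄ = 0.0051 kg/kg → 0.0051 × 9000 / 9.8 = 4.68 mm
Layer 850–610 hPa: Δp = 240 hPa = 24000 Pa, q̄ = 0.00306 kg/kg → 0.00306 × 24000 / 9.8 = 7.49 mm
Layer 610–400 hPa: Δp = 210 hPa = 21000 Pa, q̄ = 0.00142 kg/kg → 0.00142 × 21000 / 9.8 = 3.04 mm
PW = 4.79 + 4.68 + 7.49 + 3.04 = 20.00 ≈ 20.0 mm.

PW ≈ 20.0 mm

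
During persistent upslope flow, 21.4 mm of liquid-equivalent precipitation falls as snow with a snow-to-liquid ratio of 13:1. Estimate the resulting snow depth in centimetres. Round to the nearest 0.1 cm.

snow depth ≈ 27.8 cm

Snow depth = liquid × ratio = 21.4 mm × 13 = 278.2 mm = 27.8 cm.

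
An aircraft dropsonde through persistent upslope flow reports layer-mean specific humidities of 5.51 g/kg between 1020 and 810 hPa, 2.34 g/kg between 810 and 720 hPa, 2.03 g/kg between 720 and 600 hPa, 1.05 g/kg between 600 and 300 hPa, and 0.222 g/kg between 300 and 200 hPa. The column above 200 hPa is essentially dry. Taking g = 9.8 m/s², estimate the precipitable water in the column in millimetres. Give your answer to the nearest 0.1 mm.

PW ≈ 19.9 mm

Precipitable water is the column-integrated vapour mass per unit area: PW = (1/g) Σ q̄ Δp, with q in kg/kg and Δp in Pa (1 kg/m² of water = 1 mm).
Layer 1020–810 hPa: Δp = 210 hPa = 21000 Pa, q̄ = 0.00551 kg/kg → 0.00551 × 21000 / 9.8 = 11.81 mm
Layer 810–720 hPa: Δp = 90 hPa = 9000 Pa, q̄ = 0.00234 kg/kg → 0.00234 × 9000 / 9.8 = 2.15 mm
Layer 720–600 hPa: Δp = 120 hPa = 12000 Pa, q̄ = 0.00203 kg/kg → 0.00203 × 12000 / 9.8 = 2.49 mm
Layer 600–300 hPa: Δp = 300 hPa = 30000 Pa, q̄ = 0.00105 kg/kg → 0.00105 × 30000 / 9.8 = 3.21 mm
Layer 300–200 hPa: Δp = 100 hPa = 10000 Pa, q̄ = 0.000222 kg/kg → 0.000222 × 10000 / 9.8 = 0.23 mm
PW = 11.81 + 2.15 + 2.49 + 3.21 + 0.23 = 19.89 ≈ 19.9 mm.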